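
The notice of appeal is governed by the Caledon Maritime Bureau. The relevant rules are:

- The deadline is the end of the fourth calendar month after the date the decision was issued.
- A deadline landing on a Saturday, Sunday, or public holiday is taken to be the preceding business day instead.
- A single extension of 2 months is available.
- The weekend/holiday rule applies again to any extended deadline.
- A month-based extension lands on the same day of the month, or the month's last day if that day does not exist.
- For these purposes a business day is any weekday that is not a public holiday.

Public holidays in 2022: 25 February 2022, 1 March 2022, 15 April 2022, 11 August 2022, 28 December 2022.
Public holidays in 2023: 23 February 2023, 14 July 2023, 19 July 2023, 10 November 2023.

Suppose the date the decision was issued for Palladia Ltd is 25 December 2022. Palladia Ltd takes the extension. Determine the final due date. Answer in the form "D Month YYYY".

4 months after 25 December 2022 is April 2023; that month ends on 30 April 2023.
30 April 2023 falls on a Sunday. Rolling to the preceding business day gives 28 April 2023, a Friday.
Add 2 months to 28 April 2023: 28 June 2023.
Since 28 June 2023 is a Wednesday and not a holiday, the date is unchanged.
So the filing is due 28 June 2023.

28 June 2023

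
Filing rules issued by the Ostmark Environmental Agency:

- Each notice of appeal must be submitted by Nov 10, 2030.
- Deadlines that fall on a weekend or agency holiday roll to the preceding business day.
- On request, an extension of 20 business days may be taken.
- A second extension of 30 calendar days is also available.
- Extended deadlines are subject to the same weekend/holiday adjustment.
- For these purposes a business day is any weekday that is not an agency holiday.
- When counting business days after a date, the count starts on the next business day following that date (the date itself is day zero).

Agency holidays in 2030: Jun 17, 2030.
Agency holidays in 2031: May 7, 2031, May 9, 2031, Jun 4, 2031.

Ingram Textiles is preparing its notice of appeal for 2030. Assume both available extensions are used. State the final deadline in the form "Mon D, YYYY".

Jan 3, 2031

Start from the fixed due date, Nov 10, 2030.
Because Nov 10, 2030 is a Sunday, the deadline becomes Nov 8, 2030 (Friday).
Counting 20 further business days from Nov 8, 2030 reaches Dec 6, 2030.
Dec 6, 2030 is a Friday and not a listed holiday, so it stands.
With the 30-day extension, Dec 6, 2030 becomes Jan 5, 2031.
Jan 5, 2031 is a Sunday, so it moves to the preceding business day, Jan 3, 2031 (Friday).
So the filing is due Jan 3, 2031.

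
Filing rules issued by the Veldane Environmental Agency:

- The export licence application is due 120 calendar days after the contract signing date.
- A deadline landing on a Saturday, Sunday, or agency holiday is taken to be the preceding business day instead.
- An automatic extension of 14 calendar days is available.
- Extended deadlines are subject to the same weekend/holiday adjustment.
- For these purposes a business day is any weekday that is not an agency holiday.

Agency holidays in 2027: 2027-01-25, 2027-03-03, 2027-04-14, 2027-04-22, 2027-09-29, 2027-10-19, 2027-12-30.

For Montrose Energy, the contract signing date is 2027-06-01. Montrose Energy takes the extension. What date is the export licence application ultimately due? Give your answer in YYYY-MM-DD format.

2027-10-12

120 calendar days after 2027-06-01 is 2027-09-29.
2027-09-29 falls on a listed holiday. Rolling to the preceding business day gives 2027-09-28, a Tuesday.
The 14-calendar-day extension moves the deadline from 2027-09-28 to 2027-10-12.
2027-10-12 is a Tuesday and not a listed holiday, so it stands.
Final deadline: 2027-10-12.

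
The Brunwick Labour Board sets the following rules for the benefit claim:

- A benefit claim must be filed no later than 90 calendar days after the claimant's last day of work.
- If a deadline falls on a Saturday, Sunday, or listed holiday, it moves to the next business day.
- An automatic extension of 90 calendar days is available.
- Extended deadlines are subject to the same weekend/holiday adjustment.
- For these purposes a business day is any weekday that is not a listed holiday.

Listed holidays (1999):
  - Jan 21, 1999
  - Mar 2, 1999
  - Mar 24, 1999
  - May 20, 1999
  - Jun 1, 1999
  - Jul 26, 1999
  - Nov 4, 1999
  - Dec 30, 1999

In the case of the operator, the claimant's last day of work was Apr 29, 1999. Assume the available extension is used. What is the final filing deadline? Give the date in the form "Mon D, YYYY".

Trigger date Apr 29, 1999 + 90 calendar days = Jul 28, 1999.
Since Jul 28, 1999 is a Wednesday and not a holiday, the date is unchanged.
Applying the 90-calendar-day extension: Jul 28, 1999 + 90 days = Oct 26, 1999.
Oct 26, 1999 (Tuesday) is already a business day.
The final due date is Oct 26, 1999.

Oct 26, 1999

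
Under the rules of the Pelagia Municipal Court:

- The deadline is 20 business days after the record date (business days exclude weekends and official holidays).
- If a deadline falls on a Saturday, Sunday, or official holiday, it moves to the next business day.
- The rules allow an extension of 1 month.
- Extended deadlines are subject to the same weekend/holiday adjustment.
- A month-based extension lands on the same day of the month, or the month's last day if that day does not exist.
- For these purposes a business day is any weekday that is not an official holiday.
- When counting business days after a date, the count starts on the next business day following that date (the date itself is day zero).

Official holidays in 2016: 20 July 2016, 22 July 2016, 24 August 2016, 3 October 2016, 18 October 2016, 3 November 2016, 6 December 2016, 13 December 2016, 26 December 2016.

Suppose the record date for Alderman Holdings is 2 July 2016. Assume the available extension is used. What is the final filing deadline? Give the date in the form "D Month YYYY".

2 September 2016

Starting the day after 2 July 2016 and counting 20 business days lands on 2 August 2016.
2 August 2016 (Tuesday) is already a business day.
The 1 month extension carries 2 August 2016 to 2 September 2016.
2 September 2016 (Friday) is already a business day.
So the filing is due 2 September 2016.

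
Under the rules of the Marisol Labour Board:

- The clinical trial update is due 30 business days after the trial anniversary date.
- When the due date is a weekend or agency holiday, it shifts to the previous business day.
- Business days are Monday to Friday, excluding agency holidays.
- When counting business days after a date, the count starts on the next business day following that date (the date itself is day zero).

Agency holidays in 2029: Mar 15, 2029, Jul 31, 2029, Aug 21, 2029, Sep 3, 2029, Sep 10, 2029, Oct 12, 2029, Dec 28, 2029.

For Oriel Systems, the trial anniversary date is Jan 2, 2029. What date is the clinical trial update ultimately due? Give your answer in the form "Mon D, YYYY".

Feb 13, 2029

Counting 30 business days after Jan 2, 2029 (skipping weekends and listed holidays) reaches Feb 13, 2029.
Feb 13, 2029 (Tuesday) is already a business day.
The final due date is Feb 13, 2029.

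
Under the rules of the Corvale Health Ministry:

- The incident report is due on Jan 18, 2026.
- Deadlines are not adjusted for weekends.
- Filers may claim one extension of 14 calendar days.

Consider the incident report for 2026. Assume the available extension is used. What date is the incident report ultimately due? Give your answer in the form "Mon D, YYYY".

Feb 1, 2026

Start from the fixed due date, Jan 18, 2026.
No adjustment is made for weekends or holidays, so Jan 18, 2026 stands.
Add the 14 calendar-day extension to Jan 18, 2026: Feb 1, 2026.
No adjustment is made for weekends or holidays, so Feb 1, 2026 stands.
So the filing is due Feb 1, 2026.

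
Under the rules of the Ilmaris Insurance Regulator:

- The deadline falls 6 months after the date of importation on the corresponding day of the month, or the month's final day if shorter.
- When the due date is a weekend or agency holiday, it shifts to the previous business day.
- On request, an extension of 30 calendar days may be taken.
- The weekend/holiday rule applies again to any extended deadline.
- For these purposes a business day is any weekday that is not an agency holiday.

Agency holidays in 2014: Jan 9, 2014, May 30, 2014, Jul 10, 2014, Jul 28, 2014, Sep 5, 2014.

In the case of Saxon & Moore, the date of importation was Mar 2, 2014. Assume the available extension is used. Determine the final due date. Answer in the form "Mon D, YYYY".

Oct 2, 2014

6 months from Mar 2, 2014 is Sep 2, 2014.
Sep 2, 2014 falls on a Tuesday, which is a business day, so no adjustment is needed.
The 30-calendar-day extension moves the deadline from Sep 2, 2014 to Oct 2, 2014.
Oct 2, 2014 falls on a Thursday, which is a business day, so no adjustment is needed.
The final due date is Oct 2, 2014.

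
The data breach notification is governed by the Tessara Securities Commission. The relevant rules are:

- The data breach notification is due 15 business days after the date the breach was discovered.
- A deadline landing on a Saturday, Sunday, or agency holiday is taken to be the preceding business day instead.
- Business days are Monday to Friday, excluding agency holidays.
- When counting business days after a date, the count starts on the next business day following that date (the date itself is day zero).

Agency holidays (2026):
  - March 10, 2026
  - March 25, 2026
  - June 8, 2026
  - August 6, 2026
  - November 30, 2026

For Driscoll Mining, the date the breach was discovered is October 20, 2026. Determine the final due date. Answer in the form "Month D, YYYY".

Counting 15 business days after October 20, 2026 (skipping weekends and listed holidays) reaches November 10, 2026.
November 10, 2026 falls on a Tuesday, which is a business day, so no adjustment is needed.
The final due date is November 10, 2026.

November 10, 2026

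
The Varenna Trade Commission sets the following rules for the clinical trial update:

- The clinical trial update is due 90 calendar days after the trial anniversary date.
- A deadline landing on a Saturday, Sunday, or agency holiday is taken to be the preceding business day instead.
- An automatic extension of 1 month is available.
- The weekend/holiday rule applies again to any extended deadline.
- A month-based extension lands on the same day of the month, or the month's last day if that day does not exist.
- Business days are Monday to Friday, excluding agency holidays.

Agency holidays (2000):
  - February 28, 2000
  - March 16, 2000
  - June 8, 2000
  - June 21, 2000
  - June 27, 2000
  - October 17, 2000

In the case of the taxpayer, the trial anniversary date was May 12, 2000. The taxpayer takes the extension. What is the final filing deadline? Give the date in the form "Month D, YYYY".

Trigger date May 12, 2000 + 90 calendar days = August 10, 2000.
August 10, 2000 (Thursday) is already a business day.
The 1 month extension carries August 10, 2000 to September 10, 2000.
September 10, 2000 falls on a Sunday. Rolling to the preceding business day gives September 8, 2000, a Friday.
So the filing is due September 8, 2000.

September 8, 2000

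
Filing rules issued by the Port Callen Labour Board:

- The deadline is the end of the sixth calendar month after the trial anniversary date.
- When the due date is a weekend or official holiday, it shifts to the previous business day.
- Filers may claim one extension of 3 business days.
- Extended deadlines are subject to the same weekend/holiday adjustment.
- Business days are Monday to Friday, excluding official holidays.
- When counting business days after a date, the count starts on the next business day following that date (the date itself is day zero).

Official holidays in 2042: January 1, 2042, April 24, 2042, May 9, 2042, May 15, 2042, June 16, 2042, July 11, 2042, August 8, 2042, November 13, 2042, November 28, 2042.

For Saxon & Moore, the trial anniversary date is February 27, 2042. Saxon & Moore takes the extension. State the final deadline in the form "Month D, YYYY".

The sixth month after February 27, 2042 is August 2042, whose last day is August 31, 2042.
August 31, 2042 falls on a Sunday. Rolling to the preceding business day gives August 29, 2042, a Friday.
Applying the 3-business-day extension: 3 business days after August 29, 2042 is September 3, 2042.
September 3, 2042 (Wednesday) is already a business day.
Final deadline: September 3, 2042.

September 3, 2042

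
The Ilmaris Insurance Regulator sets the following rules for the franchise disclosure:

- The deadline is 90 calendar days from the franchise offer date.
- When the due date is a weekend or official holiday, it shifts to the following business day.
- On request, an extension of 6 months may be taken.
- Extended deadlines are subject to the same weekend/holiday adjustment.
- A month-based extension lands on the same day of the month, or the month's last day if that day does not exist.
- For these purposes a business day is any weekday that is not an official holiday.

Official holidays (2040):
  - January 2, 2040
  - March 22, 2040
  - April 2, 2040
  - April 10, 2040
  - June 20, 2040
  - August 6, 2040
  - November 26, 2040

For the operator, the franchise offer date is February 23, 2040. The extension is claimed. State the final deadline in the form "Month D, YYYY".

Trigger date February 23, 2040 + 90 calendar days = May 23, 2040.
May 23, 2040 is a Wednesday and not a listed holiday, so it stands.
Applying the 6 months extension: 6 months after May 23, 2040 is November 23, 2040.
November 23, 2040 falls on a Friday, which is a business day, so no adjustment is needed.
The final due date is November 23, 2040.

November 23, 2040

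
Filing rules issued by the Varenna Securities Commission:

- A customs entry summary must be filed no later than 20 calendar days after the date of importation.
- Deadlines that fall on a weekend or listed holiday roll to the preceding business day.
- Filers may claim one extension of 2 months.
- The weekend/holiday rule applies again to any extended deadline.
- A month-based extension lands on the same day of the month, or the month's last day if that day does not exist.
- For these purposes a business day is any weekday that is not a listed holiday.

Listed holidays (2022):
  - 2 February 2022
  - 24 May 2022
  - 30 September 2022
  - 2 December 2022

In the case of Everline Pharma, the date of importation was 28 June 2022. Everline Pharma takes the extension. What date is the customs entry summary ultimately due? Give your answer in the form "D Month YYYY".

16 September 2022

Adding 20 calendar days to 28 June 2022 gives 18 July 2022.
Since 18 July 2022 is a Monday and not a holiday, the date is unchanged.
The 2 months extension carries 18 July 2022 to 18 September 2022.
18 September 2022 falls on a Sunday. Rolling to the preceding business day gives 16 September 2022, a Friday.
Final deadline: 16 September 2022.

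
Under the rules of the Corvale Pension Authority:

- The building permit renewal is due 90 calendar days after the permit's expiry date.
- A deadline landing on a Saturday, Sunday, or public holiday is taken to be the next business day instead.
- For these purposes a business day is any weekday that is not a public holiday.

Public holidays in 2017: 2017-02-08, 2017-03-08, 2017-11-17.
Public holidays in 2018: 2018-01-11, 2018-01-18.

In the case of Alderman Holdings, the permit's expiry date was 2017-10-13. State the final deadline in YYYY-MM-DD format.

2018-01-12

Trigger date 2017-10-13 + 90 calendar days = 2018-01-11.
2018-01-11 is a listed holiday; the next business day is 2018-01-12 (Friday).
Final deadline: 2018-01-12.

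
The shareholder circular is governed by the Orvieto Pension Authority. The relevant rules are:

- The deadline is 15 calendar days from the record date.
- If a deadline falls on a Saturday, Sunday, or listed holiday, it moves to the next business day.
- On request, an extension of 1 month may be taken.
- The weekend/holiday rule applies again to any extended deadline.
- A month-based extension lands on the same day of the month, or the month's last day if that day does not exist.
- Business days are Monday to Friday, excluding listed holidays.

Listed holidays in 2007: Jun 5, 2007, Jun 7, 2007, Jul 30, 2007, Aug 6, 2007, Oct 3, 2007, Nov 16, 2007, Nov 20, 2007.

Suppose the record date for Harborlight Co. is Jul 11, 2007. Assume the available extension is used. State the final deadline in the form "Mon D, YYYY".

From Jul 11, 2007, 15 calendar days later is Jul 26, 2007.
Since Jul 26, 2007 is a Thursday and not a holiday, the date is unchanged.
Applying the 1 month extension: 1 month after Jul 26, 2007 is Aug 26, 2007.
Aug 26, 2007 falls on a Sunday. Rolling to the next business day gives Aug 27, 2007, a Monday.
Final deadline: Aug 27, 2007.

Aug 27, 2007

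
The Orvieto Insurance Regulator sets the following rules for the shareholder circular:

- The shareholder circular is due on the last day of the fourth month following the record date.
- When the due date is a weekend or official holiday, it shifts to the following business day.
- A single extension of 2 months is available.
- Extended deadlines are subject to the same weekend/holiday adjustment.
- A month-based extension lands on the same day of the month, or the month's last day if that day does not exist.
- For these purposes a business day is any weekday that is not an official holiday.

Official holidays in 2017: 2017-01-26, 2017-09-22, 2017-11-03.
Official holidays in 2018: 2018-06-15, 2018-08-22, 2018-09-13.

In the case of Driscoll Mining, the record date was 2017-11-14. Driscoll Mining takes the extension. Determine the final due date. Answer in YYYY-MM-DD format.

2018-06-04

4 months after 2017-11-14 is March 2018; that month ends on 2018-03-31.
Because 2018-03-31 is a Saturday, the deadline becomes 2018-04-02 (Monday).
The 2 months extension carries 2018-04-02 to 2018-06-02.
Because 2018-06-02 is a Saturday, the deadline becomes 2018-06-04 (Monday).
Deadline: 2018-06-04.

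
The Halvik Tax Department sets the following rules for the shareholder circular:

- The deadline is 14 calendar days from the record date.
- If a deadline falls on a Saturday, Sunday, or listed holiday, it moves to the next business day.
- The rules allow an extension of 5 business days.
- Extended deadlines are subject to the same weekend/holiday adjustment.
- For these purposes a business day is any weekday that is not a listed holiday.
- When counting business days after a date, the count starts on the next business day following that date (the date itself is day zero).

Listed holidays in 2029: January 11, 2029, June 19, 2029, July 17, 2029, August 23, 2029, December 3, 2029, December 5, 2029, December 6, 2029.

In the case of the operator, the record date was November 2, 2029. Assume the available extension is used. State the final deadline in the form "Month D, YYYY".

From November 2, 2029, 14 calendar days later is November 16, 2029.
Since November 16, 2029 is a Friday and not a holiday, the date is unchanged.
Applying the 5-business-day extension: 5 business days after November 16, 2029 is November 23, 2029.
November 23, 2029 falls on a Friday, which is a business day, so no adjustment is needed.
Final deadline: November 23, 2029.

November 23, 2029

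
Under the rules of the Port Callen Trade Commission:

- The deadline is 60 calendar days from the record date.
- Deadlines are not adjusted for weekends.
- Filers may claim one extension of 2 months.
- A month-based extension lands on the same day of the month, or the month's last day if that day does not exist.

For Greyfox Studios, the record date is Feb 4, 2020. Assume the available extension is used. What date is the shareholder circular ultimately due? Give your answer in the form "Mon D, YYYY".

Adding 60 calendar days to Feb 4, 2020 gives Apr 4, 2020.
Apr 4, 2020 falls on a Saturday. The rules make no weekend/holiday allowance, so it remains Apr 4, 2020.
Applying the 2 months extension: 2 months after Apr 4, 2020 is Jun 4, 2020.
Jun 4, 2020 falls on a Thursday. The rules make no weekend/holiday allowance, so it remains Jun 4, 2020.
So the filing is due Jun 4, 2020.

Jun 4, 2020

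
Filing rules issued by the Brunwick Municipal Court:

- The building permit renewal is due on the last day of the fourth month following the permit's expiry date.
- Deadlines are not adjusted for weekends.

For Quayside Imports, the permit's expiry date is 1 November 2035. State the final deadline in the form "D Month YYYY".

31 March 2036

4 months after 1 November 2035 is March 2036; that month ends on 31 March 2036.
No adjustment is made for weekends or holidays, so 31 March 2036 stands.
So the filing is due 31 March 2036.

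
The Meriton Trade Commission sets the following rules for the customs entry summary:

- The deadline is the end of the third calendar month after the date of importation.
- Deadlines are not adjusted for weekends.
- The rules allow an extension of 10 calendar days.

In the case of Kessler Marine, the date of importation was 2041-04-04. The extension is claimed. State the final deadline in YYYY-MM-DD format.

3 months after 2041-04-04 is July 2041; that month ends on 2041-07-31.
No adjustment is made for weekends or holidays, so 2041-07-31 stands.
The 10-calendar-day extension moves the deadline from 2041-07-31 to 2041-08-10.
2041-08-10 falls on a Saturday. The rules make no weekend/holiday allowance, so it remains 2041-08-10.
Final deadline: 2041-08-10.

2041-08-10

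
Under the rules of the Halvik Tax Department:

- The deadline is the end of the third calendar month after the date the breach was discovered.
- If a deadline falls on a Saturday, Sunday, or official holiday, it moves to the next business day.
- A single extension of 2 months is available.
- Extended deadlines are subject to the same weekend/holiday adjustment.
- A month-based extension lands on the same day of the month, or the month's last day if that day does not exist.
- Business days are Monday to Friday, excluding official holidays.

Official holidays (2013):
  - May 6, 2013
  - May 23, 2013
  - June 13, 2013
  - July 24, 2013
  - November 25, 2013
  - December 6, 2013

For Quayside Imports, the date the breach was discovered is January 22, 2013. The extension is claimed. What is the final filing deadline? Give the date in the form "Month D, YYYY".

July 1, 2013

3 months after January 22, 2013 falls in April 2013; the last day of that month is April 30, 2013.
Since April 30, 2013 is a Tuesday and not a holiday, the date is unchanged.
Add 2 months to April 30, 2013: June 30, 2013.
June 30, 2013 falls on a Sunday. Rolling to the next business day gives July 1, 2013, a Monday.
Final deadline: July 1, 2013.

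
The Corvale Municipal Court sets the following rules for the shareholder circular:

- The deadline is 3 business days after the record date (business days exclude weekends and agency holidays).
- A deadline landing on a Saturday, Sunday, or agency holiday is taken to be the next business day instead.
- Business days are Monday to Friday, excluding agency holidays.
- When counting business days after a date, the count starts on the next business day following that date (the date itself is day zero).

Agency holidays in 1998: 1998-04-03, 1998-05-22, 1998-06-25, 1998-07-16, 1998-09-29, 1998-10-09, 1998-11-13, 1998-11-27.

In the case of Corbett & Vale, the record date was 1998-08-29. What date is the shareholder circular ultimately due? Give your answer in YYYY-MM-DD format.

Counting 3 business days after 1998-08-29 (skipping weekends and listed holidays) reaches 1998-09-02.
1998-09-02 (Wednesday) is already a business day.
The final due date is 1998-09-02.

1998-09-02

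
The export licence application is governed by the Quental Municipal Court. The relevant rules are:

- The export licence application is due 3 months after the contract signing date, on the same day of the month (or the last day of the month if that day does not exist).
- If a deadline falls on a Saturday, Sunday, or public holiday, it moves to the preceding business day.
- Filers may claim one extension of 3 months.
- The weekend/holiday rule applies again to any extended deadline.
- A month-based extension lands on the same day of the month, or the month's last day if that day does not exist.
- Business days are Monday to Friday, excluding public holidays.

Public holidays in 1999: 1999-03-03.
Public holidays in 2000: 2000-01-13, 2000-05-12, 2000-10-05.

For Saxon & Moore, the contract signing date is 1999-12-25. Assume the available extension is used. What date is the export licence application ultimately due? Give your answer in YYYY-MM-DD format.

2000-06-23

3 months from 1999-12-25 is 2000-03-25.
2000-03-25 is a Saturday, so it moves to the preceding business day, 2000-03-24 (Friday).
The 3 months extension carries 2000-03-24 to 2000-06-24.
Because 2000-06-24 is a Saturday, the deadline becomes 2000-06-23 (Friday).
Deadline: 2000-06-23.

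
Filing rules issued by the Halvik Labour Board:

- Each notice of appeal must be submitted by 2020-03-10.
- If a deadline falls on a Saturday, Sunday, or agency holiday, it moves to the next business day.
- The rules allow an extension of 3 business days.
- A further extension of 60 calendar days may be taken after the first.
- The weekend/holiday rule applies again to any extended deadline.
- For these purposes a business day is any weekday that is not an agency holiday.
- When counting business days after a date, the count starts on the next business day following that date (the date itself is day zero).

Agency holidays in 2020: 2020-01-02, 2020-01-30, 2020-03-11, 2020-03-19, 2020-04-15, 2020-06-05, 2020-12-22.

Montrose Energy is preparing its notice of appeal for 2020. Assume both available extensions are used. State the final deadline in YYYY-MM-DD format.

2020-05-15

The statutory due date is 2020-03-10.
2020-03-10 is a Tuesday and not a listed holiday, so it stands.
Applying the 3-business-day extension: 3 business days after 2020-03-10 is 2020-03-16.
2020-03-16 (Monday) is already a business day.
With the 60-day extension, 2020-03-16 becomes 2020-05-15.
Since 2020-05-15 is a Friday and not a holiday, the date is unchanged.
The final due date is 2020-05-15.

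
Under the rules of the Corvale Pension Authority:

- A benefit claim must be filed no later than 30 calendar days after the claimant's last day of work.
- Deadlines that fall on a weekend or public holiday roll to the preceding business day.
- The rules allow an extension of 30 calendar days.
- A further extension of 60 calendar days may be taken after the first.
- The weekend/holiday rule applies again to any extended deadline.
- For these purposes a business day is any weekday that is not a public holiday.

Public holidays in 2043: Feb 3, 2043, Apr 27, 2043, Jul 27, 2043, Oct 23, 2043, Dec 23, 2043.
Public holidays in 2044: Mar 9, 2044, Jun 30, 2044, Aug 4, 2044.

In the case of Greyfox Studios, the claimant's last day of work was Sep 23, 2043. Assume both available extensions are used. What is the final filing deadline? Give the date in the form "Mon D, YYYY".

Jan 19, 2044

Trigger date Sep 23, 2043 + 30 calendar days = Oct 23, 2043.
Oct 23, 2043 is a listed holiday, so it moves to the preceding business day, Oct 22, 2043 (Thursday).
Add the 30 calendar-day extension to Oct 22, 2043: Nov 21, 2043.
Because Nov 21, 2043 is a Saturday, the deadline becomes Nov 20, 2043 (Friday).
With the 60-day extension, Nov 20, 2043 becomes Jan 19, 2044.
Jan 19, 2044 falls on a Tuesday, which is a business day, so no adjustment is needed.
Final deadline: Jan 19, 2044.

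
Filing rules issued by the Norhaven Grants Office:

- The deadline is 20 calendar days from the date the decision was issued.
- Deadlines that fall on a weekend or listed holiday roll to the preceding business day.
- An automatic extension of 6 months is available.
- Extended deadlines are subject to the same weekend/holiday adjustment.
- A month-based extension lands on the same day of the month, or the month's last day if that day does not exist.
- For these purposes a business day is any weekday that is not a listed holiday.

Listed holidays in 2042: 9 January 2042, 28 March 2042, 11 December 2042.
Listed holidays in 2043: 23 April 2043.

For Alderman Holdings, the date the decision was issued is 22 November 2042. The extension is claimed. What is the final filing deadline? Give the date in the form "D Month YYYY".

12 June 2043

From 22 November 2042, 20 calendar days later is 12 December 2042.
Since 12 December 2042 is a Friday and not a holiday, the date is unchanged.
The 6 months extension carries 12 December 2042 to 12 June 2043.
12 June 2043 (Friday) is already a business day.
The final due date is 12 June 2043.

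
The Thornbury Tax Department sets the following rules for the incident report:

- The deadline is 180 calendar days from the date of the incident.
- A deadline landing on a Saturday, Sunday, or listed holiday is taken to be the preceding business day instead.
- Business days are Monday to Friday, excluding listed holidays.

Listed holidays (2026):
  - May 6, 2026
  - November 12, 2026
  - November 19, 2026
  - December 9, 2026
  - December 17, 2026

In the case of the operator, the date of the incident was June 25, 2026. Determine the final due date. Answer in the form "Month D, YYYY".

December 22, 2026

Trigger date June 25, 2026 + 180 calendar days = December 22, 2026.
Since December 22, 2026 is a Tuesday and not a holiday, the date is unchanged.
So the filing is due December 22, 2026.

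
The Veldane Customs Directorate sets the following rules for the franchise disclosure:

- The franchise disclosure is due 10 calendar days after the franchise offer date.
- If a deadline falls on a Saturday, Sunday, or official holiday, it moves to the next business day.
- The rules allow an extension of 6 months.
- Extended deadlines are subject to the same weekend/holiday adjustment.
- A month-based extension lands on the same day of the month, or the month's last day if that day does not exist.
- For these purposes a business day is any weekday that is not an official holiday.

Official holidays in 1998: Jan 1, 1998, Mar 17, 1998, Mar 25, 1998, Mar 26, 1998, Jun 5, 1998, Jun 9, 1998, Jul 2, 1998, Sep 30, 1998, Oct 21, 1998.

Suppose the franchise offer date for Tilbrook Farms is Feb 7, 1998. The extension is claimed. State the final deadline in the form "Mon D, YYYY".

Adding 10 calendar days to Feb 7, 1998 gives Feb 17, 1998.
Feb 17, 1998 is a Tuesday and not a listed holiday, so it stands.
The 6 months extension carries Feb 17, 1998 to Aug 17, 1998.
Since Aug 17, 1998 is a Monday and not a holiday, the date is unchanged.
So the filing is due Aug 17, 1998.

Aug 17, 1998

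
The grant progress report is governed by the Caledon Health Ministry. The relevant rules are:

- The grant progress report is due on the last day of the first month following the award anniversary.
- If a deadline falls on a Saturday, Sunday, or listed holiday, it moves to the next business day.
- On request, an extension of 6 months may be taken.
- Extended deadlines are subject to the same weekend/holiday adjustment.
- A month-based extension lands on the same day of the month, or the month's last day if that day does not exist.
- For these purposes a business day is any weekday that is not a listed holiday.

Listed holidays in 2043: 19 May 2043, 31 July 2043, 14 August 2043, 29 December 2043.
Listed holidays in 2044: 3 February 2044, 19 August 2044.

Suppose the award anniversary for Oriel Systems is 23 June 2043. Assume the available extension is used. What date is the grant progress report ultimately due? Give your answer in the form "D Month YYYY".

1 month after 23 June 2043 falls in July 2043; the last day of that month is 31 July 2043.
31 July 2043 is a listed holiday; the next business day is 3 August 2043 (Monday).
Add 6 months to 3 August 2043: 3 February 2044.
3 February 2044 is a listed holiday, so it moves to the next business day, 4 February 2044 (Thursday).
Deadline: 4 February 2044.

4 February 2044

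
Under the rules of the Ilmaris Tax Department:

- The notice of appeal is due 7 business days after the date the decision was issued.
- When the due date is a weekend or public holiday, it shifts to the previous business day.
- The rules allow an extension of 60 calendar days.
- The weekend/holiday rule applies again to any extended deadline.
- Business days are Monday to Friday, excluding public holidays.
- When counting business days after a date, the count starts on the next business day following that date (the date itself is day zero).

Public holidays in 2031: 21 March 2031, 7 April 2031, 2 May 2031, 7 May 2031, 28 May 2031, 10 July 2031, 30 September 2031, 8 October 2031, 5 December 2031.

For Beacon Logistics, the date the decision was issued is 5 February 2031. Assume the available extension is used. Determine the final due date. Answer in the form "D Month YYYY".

7 business days after 5 February 2031, excluding weekends and holidays, is 14 February 2031.
Since 14 February 2031 is a Friday and not a holiday, the date is unchanged.
Add the 60 calendar-day extension to 14 February 2031: 15 April 2031.
15 April 2031 (Tuesday) is already a business day.
So the filing is due 15 April 2031.

15 April 2031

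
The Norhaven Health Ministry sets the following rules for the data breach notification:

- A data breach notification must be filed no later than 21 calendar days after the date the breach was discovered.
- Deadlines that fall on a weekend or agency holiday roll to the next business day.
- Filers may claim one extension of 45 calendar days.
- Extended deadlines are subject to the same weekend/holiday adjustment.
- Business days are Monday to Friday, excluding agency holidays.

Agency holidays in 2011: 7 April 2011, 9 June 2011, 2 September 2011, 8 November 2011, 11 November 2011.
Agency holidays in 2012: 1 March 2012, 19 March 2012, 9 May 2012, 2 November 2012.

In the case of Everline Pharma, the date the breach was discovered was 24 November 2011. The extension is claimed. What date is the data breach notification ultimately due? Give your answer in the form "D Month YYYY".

30 January 2012

Trigger date 24 November 2011 + 21 calendar days = 15 December 2011.
Since 15 December 2011 is a Thursday and not a holiday, the date is unchanged.
Add the 45 calendar-day extension to 15 December 2011: 29 January 2012.
29 January 2012 is a Sunday, so it moves to the next business day, 30 January 2012 (Monday).
Deadline: 30 January 2012.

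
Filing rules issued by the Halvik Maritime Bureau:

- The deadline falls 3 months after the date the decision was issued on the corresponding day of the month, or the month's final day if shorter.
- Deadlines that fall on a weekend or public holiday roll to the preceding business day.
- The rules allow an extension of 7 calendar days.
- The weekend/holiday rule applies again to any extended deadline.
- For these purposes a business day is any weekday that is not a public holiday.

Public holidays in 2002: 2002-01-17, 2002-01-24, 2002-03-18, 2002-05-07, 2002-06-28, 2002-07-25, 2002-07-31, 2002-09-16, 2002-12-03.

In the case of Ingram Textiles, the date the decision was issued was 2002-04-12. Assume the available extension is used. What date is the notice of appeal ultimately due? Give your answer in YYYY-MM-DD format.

2002-07-19

3 months from 2002-04-12 is 2002-07-12.
2002-07-12 is a Friday and not a listed holiday, so it stands.
With the 7-day extension, 2002-07-12 becomes 2002-07-19.
Since 2002-07-19 is a Friday and not a holiday, the date is unchanged.
Final deadline: 2002-07-19.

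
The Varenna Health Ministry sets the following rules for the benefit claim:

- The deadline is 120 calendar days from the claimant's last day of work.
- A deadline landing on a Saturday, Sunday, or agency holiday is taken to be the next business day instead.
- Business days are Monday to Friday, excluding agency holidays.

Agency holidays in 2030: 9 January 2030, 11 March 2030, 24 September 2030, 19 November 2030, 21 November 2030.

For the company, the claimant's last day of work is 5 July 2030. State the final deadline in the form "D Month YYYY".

4 November 2030

Adding 120 calendar days to 5 July 2030 gives 2 November 2030.
Because 2 November 2030 is a Saturday, the deadline becomes 4 November 2030 (Monday).
Deadline: 4 November 2030.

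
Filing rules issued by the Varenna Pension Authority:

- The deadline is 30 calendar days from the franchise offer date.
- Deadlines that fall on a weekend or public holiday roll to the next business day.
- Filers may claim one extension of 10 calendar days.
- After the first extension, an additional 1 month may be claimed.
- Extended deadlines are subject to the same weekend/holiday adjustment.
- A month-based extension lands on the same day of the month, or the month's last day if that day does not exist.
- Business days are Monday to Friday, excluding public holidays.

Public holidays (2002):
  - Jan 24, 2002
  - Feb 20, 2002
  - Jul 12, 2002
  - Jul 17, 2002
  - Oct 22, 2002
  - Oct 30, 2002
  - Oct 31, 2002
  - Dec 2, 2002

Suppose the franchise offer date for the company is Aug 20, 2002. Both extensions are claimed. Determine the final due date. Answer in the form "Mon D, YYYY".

Nov 1, 2002

Trigger date Aug 20, 2002 + 30 calendar days = Sep 19, 2002.
Sep 19, 2002 falls on a Thursday, which is a business day, so no adjustment is needed.
Applying the 10-calendar-day extension: Sep 19, 2002 + 10 days = Sep 29, 2002.
Sep 29, 2002 falls on a Sunday. Rolling to the next business day gives Sep 30, 2002, a Monday.
The 1 month extension carries Sep 30, 2002 to Oct 30, 2002.
Oct 30, 2002 falls on a listed holiday. Rolling to the next business day gives Nov 1, 2002, a Friday.
The final due date is Nov 1, 2002.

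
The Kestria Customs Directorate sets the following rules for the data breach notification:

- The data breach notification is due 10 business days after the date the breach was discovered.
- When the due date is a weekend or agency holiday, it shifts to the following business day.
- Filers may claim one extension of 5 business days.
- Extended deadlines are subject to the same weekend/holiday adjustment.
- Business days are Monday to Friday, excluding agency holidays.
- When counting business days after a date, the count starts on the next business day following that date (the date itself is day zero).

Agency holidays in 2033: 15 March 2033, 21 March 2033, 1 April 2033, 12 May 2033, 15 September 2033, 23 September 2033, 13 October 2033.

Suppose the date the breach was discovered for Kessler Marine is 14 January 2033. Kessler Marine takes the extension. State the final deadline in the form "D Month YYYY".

Starting the day after 14 January 2033 and counting 10 business days lands on 28 January 2033.
28 January 2033 is a Friday and not a listed holiday, so it stands.
Counting 5 further business days from 28 January 2033 reaches 4 February 2033.
4 February 2033 falls on a Friday, which is a business day, so no adjustment is needed.
The final due date is 4 February 2033.

4 February 2033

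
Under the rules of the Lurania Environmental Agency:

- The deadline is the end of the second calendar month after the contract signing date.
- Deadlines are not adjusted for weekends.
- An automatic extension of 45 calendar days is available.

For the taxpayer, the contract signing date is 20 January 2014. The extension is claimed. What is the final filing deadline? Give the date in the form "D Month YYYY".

2 months after 20 January 2014 falls in March 2014; the last day of that month is 31 March 2014.
31 March 2014 falls on a Monday. The rules make no weekend/holiday allowance, so it remains 31 March 2014.
With the 45-day extension, 31 March 2014 becomes 15 May 2014.
15 May 2014 falls on a Thursday. The rules make no weekend/holiday allowance, so it remains 15 May 2014.
The final due date is 15 May 2014.

15 May 2014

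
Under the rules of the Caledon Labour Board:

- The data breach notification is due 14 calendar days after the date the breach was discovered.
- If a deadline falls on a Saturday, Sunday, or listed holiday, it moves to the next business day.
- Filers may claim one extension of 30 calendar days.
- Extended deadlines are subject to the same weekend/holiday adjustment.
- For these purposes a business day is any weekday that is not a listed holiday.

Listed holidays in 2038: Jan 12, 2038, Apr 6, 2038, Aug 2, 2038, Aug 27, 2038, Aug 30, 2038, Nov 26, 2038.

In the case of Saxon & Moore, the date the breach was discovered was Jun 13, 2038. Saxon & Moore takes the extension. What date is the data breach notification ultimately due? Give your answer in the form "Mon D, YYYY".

Adding 14 calendar days to Jun 13, 2038 gives Jun 27, 2038.
Jun 27, 2038 is a Sunday, so it moves to the next business day, Jun 28, 2038 (Monday).
The 30-calendar-day extension moves the deadline from Jun 28, 2038 to Jul 28, 2038.
Jul 28, 2038 (Wednesday) is already a business day.
Deadline: Jul 28, 2038.

Jul 28, 2038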